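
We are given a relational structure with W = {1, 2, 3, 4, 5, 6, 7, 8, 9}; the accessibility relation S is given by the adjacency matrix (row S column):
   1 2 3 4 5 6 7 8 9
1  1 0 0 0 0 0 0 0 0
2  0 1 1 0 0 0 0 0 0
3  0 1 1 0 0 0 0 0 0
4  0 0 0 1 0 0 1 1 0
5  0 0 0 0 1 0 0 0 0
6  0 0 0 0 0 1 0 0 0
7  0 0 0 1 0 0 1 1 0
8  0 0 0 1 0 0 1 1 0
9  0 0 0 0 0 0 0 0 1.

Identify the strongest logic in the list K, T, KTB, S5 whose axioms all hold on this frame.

S5

Reflexive (axiom T): yes — every world is S-related to itself.
Symmetric (axiom B): yes — every pair in S has its reverse in S.
Euclidean (axiom 5): yes — any two successors of a common world are S-related.
So F validates K, T, KTB, S5. The strongest is S5.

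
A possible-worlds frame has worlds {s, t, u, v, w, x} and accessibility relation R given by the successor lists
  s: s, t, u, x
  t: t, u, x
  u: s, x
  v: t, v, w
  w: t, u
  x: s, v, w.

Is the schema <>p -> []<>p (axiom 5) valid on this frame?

Axiom 5 corresponds to the accessibility relation being Euclidean.
Euclidean: no — s R u and s R t, but not u R t.

No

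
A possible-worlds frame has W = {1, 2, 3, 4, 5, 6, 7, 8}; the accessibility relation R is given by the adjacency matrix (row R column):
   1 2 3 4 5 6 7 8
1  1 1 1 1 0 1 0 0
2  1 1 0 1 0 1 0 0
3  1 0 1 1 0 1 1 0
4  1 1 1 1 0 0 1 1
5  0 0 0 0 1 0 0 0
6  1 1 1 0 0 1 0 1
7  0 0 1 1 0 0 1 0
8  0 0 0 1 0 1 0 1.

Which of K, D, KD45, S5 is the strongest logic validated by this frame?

D

Serial (axiom D): yes — every world has a successor (e.g. 1 R 1).
Transitive (axiom 4): no — 1 R 3 and 3 R 7, but not 1 R 7.
Euclidean (axiom 5): no — 1 R 2 and 1 R 3, but not 2 R 3.
Reflexive (axiom T): yes — every world is R-related to itself.
So F validates K, D; KD45 would additionally require R to be Euclidean and transitive. The strongest is D.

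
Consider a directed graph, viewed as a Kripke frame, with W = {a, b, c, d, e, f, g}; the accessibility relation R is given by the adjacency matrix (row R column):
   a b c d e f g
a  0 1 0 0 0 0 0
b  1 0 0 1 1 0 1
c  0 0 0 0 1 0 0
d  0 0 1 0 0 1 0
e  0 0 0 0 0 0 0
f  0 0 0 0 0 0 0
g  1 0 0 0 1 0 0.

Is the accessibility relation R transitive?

No

Transitive: no — a R b and b R d, but not a R d.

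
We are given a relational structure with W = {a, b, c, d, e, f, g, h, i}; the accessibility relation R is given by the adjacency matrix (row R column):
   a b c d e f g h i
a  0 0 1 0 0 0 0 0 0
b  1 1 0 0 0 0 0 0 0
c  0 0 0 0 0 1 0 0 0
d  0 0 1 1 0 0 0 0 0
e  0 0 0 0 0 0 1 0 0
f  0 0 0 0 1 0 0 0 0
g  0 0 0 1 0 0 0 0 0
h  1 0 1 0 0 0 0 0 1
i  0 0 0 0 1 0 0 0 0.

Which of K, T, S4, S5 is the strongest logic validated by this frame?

K

Reflexive (axiom T): no — a is not related to itself.
Transitive (axiom 4): no — a R c and c R f, but not a R f.
Euclidean (axiom 5): no — h R a and h R i, but not a R i.
So F validates K; T would additionally require R to be reflexive. The strongest is K.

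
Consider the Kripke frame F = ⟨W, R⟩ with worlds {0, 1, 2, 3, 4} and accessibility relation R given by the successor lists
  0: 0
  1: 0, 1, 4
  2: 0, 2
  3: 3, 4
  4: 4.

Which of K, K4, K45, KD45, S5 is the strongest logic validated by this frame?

K4

Transitive (axiom 4): yes — every two-step R-path is closed by a direct edge.
Euclidean (axiom 5): no — 1 R 0 and 1 R 4, but not 0 R 4.
Serial (axiom D): yes — every world has a successor (e.g. 0 R 0).
Reflexive (axiom T): yes — every world is R-related to itself.
So F validates K, K4; K45 would additionally require R to be Euclidean. The strongest is K4.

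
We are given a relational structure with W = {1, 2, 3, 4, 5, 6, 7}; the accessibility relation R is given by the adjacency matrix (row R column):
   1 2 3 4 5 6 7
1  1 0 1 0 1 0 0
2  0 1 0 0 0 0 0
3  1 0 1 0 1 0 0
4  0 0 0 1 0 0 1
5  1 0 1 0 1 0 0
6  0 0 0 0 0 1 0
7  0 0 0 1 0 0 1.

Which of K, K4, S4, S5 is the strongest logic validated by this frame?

S5

Transitive (axiom 4): yes — every two-step R-path is closed by a direct edge.
Reflexive (axiom T): yes — every world is R-related to itself.
Euclidean (axiom 5): yes — any two successors of a common world are R-related.
So F validates K, K4, S4, S5. The strongest is S5.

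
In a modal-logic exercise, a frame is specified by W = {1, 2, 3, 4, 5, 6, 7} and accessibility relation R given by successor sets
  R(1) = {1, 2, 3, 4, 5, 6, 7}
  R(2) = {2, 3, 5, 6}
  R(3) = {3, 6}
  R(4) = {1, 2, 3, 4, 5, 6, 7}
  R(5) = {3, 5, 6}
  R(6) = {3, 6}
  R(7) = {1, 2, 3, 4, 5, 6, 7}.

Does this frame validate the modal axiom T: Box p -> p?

Yes

The schema T characterises exactly the reflexive frames.
Reflexive: yes — every world is R-related to itself.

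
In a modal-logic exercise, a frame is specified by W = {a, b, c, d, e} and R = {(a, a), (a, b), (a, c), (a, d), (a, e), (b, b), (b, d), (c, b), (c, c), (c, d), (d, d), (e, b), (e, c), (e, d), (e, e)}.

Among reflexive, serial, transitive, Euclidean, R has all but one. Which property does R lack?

Reflexive: yes — every world is R-related to itself.
Serial: yes — every world has a successor (e.g. a R a).
Transitive: yes — every two-step R-path is closed by a direct edge.
Euclidean: no — a R b and a R c, but not b R c.
Only Euclidean fails.

Euclidean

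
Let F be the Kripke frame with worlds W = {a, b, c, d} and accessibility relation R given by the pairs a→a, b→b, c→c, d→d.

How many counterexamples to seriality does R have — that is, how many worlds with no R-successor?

0

R is serial; there are no such worlds.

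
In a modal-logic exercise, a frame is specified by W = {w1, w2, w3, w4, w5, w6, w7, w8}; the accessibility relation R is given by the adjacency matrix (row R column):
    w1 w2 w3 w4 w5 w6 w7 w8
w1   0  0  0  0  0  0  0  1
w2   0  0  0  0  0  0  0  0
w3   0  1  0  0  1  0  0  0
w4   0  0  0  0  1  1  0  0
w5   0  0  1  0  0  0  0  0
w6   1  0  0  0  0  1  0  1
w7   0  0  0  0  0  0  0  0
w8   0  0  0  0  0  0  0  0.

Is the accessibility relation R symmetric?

No

Symmetric: no — w1 R w8 but not w8 R w1.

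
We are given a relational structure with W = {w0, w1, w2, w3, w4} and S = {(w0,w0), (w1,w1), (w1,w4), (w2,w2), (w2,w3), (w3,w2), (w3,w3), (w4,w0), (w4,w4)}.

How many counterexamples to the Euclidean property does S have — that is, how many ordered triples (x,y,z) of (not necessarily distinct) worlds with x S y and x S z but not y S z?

Enumerating: (w1,w4,w1), (w4,w0,w4).

2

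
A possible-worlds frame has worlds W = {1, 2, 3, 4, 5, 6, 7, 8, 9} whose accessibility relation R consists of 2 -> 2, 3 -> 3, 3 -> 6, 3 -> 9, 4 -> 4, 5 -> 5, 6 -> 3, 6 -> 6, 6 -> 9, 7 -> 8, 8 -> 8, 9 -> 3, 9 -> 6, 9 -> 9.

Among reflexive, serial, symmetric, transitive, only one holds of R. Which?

transitive

Reflexive: no — 1 is not related to itself.
Serial: no — 1 has no R-successor.
Symmetric: no — 7 R 8 but not 8 R 7.
Transitive: yes — every two-step R-path is closed by a direct edge.
Only transitive holds.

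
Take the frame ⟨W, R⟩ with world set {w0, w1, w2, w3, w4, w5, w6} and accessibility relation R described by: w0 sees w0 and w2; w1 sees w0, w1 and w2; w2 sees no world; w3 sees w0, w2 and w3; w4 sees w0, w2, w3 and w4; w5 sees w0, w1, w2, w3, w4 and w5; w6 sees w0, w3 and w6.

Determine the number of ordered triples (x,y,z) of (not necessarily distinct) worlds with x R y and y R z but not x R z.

Enumerating: (w6,w0,w2), (w6,w3,w2).

2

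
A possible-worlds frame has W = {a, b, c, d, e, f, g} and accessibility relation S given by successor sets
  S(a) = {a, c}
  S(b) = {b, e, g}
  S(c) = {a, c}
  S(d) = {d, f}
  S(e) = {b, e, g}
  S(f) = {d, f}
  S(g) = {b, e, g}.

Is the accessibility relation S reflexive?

Yes

Reflexive: yes — every world is S-related to itself.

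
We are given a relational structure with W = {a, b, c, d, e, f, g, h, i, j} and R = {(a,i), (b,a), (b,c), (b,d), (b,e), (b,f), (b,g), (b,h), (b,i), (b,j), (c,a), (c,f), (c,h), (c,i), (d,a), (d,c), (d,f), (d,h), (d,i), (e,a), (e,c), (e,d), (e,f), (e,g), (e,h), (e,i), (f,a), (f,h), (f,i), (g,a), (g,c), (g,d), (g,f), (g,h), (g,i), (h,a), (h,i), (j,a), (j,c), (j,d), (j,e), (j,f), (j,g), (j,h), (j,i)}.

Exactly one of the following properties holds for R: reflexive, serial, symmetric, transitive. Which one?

Reflexive: no — a is not related to itself.
Serial: no — i has no R-successor.
Symmetric: no — a R i but not i R a.
Transitive: yes — every two-step R-path is closed by a direct edge.
Only transitive holds.

transitive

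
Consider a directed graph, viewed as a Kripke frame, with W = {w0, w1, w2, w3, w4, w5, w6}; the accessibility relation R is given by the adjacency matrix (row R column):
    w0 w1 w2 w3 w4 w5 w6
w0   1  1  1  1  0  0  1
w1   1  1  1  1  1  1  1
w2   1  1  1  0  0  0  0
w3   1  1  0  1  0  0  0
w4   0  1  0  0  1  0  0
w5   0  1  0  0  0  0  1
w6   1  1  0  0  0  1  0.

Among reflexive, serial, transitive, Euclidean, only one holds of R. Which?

Reflexive: no — w5 is not related to itself.
Serial: yes — every world has a successor (e.g. w0 R w0).
Transitive: no — w0 R w1 and w1 R w4, but not w0 R w4.
Euclidean: no — w0 R w2 and w0 R w3, but not w2 R w3.
Only serial holds.

serial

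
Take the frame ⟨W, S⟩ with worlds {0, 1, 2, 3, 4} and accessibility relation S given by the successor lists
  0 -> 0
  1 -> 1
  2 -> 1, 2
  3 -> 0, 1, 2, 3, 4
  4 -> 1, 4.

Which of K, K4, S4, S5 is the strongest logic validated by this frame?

S4

Transitive (axiom 4): yes — every two-step S-path is closed by a direct edge.
Reflexive (axiom T): yes — every world is S-related to itself.
Euclidean (axiom 5): no — 3 S 0 and 3 S 1, but not 0 S 1.
So F validates K, K4, S4; S5 would additionally require S to be Euclidean. The strongest is S4.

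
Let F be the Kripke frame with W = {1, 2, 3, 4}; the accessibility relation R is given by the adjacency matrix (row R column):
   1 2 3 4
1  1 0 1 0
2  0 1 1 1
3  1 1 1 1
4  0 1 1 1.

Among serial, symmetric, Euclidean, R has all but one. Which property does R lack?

Euclidean

Serial: yes — every world has a successor (e.g. 1 R 1).
Symmetric: yes — every pair in R has its reverse in R.
Euclidean: no — 3 R 1 and 3 R 2, but not 1 R 2.
Only Euclidean fails.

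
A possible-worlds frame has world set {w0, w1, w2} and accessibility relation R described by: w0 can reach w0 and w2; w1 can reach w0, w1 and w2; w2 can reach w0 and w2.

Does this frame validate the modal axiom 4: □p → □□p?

Yes

Axiom 4 corresponds to the accessibility relation being transitive.
Transitive: yes — every two-step R-path is closed by a direct edge.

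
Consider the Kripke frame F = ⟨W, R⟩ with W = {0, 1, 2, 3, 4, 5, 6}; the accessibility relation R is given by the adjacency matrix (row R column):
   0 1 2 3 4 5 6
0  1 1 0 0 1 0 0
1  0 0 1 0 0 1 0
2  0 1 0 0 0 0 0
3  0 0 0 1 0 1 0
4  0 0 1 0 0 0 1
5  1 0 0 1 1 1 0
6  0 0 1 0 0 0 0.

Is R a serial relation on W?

Serial: yes — every world has a successor (e.g. 0 R 0).

Yes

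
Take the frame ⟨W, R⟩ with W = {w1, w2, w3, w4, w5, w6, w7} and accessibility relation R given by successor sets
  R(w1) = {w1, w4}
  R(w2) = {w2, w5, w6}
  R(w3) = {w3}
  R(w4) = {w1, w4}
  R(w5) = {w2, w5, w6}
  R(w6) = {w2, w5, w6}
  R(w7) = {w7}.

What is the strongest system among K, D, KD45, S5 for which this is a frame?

Serial (axiom D): yes — every world has a successor (e.g. w1 R w1).
Transitive (axiom 4): yes — every two-step R-path is closed by a direct edge.
Euclidean (axiom 5): yes — any two successors of a common world are R-related.
Reflexive (axiom T): yes — every world is R-related to itself.
So F validates K, D, KD45, S5. The strongest is S5.

S5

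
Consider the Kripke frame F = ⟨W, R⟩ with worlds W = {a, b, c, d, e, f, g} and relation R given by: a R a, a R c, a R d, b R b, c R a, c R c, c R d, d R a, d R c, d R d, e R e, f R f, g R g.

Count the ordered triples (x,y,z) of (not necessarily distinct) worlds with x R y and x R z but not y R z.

R is Euclidean; there are no such tuples.

0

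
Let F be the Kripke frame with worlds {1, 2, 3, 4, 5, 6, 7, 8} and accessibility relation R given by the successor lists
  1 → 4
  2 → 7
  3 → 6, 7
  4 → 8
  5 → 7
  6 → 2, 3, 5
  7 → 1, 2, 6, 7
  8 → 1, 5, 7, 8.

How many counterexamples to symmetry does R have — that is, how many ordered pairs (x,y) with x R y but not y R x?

Enumerating: (1,4), (3,7), (4,8), (5,7), (6,2), (6,5), (7,1), (7,6), (8,1), (8,5), (8,7).

11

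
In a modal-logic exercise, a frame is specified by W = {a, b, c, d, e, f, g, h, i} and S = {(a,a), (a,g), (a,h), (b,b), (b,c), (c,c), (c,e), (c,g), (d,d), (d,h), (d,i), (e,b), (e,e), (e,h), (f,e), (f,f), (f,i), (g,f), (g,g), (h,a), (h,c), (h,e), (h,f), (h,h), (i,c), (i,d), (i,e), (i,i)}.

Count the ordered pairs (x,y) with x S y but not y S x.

13

Enumerating: (a,g), (b,c), (c,e), (c,g), (d,h), (e,b), (f,e), (f,i), (g,f), (h,c), (h,f), (i,c), (i,e).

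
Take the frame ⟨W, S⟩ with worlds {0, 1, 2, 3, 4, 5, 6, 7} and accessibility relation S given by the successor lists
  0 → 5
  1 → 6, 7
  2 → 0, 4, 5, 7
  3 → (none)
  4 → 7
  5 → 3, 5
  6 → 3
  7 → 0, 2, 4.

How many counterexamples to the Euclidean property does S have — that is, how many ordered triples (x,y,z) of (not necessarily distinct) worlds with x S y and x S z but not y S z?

Enumerating: (1,6,6), (1,6,7), (1,7,6), (1,7,7), (2,0,0), (2,0,4), (2,0,7), (2,4,0), (2,4,4), (2,4,5), (2,5,0), (2,5,4), … and 14 more.
Total: 26.

26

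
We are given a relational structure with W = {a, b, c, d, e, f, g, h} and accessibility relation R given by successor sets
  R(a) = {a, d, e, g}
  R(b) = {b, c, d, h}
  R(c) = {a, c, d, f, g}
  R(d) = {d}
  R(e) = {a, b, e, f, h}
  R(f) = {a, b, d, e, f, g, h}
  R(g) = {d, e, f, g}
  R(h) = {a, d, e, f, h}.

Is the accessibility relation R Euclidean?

Euclidean: no — a R d and a R e, but not d R e.

No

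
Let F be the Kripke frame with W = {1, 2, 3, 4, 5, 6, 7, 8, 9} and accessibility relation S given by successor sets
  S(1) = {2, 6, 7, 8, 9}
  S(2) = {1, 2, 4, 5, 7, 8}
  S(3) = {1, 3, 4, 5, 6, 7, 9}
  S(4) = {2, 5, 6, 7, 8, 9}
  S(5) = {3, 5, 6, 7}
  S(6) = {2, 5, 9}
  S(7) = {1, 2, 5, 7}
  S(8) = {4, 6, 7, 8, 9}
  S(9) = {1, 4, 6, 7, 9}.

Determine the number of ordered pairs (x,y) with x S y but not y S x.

17

Enumerating: (1,6), (1,8), (2,5), (2,8), (3,1), (3,4), (3,6), (3,7), (3,9), (4,5), (4,6), (4,7), (6,2), (8,6), (8,7), (8,9), (9,7).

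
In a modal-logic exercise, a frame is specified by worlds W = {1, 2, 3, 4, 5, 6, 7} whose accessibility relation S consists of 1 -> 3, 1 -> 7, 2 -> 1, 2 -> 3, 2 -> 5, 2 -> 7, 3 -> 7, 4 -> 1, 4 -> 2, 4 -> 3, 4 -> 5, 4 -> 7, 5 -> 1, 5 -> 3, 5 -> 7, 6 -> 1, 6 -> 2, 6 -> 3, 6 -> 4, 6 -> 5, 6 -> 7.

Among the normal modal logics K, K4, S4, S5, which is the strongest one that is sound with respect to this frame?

K4

Transitive (axiom 4): yes — every two-step S-path is closed by a direct edge.
Reflexive (axiom T): no — 1 is not related to itself.
Euclidean (axiom 5): no — 1 S 7 and 1 S 3, but not 7 S 3.
So F validates K, K4; S4 would additionally require S to be reflexive. The strongest is K4.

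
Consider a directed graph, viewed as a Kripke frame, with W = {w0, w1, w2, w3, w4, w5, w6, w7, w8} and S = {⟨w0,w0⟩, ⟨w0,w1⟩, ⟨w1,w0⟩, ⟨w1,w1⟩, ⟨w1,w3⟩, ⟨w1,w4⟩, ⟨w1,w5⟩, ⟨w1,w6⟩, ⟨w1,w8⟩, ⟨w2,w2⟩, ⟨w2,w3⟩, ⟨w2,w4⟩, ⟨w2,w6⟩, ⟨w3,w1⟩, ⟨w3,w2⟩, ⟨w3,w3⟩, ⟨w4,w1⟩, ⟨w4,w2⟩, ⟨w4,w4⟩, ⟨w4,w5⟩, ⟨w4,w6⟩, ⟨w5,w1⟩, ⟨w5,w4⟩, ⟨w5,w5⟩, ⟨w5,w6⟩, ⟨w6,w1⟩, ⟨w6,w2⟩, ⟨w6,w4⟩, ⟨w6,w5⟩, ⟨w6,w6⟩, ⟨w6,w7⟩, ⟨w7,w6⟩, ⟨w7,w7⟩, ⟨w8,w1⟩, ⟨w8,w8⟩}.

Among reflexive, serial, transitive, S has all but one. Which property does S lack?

Reflexive: yes — every world is S-related to itself.
Serial: yes — every world has a successor (e.g. w0 S w0).
Transitive: no — w0 S w1 and w1 S w3, but not w0 S w3.
Only transitive fails.

transitive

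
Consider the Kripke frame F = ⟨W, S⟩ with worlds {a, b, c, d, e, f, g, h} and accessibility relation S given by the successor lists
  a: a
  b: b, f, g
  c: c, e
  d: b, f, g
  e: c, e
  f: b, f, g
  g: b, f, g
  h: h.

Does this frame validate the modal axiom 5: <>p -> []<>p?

Yes

By correspondence theory, 5 is valid on a frame iff S is Euclidean.
Euclidean: yes — any two successors of a common world are S-related.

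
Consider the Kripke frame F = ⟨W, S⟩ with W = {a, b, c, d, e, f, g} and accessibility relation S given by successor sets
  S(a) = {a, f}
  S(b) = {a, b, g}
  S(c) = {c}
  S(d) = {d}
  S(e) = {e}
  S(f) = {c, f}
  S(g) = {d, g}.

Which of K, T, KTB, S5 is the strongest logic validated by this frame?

T

Reflexive (axiom T): yes — every world is S-related to itself.
Symmetric (axiom B): no — a S f but not f S a.
Euclidean (axiom 5): no — b S a and b S g, but not a S g.
So F validates K, T; KTB would additionally require S to be symmetric. The strongest is T.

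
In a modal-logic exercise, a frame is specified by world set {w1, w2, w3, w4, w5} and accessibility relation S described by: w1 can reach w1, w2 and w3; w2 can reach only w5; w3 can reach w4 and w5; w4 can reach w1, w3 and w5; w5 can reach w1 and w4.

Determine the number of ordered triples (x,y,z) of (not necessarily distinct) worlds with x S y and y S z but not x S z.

15

Enumerating: (w1,w2,w5), (w1,w3,w4), (w1,w3,w5), (w2,w5,w1), (w2,w5,w4), (w3,w4,w1), (w3,w4,w3), (w3,w5,w1), (w4,w1,w2), (w4,w3,w4), (w4,w5,w4), (w5,w1,w2), (w5,w1,w3), (w5,w4,w3), (w5,w4,w5).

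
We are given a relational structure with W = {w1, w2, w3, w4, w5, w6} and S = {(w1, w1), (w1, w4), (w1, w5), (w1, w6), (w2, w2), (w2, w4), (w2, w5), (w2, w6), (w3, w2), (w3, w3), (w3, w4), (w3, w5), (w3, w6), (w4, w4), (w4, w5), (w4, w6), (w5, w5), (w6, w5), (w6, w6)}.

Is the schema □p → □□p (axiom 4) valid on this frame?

By correspondence theory, 4 is valid on a frame iff S is transitive.
Transitive: yes — every two-step S-path is closed by a direct edge.

Yes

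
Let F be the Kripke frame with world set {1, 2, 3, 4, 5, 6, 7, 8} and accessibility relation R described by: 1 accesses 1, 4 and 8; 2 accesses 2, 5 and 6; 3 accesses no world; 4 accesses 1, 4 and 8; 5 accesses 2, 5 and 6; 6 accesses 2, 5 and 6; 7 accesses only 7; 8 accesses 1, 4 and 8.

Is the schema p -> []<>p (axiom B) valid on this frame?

Axiom B corresponds to the accessibility relation being symmetric.
Symmetric: yes — every pair in R has its reverse in R.

Yes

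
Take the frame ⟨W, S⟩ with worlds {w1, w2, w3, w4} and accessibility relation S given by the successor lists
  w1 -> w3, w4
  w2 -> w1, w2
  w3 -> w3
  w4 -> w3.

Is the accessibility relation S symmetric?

Symmetric: no — w1 S w3 but not w3 S w1.

No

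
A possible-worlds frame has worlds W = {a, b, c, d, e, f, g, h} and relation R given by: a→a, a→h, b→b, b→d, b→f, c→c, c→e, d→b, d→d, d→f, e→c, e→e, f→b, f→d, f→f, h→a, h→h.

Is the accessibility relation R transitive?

Yes

Transitive: yes — every two-step R-path is closed by a direct edge.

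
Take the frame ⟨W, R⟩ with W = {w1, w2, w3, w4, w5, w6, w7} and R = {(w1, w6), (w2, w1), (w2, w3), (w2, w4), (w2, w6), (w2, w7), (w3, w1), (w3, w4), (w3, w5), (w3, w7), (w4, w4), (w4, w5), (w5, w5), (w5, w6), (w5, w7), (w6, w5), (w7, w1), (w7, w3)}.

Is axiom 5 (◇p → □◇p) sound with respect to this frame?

No

Axiom 5 corresponds to the accessibility relation being Euclidean.
Euclidean: no — w2 R w1 and w2 R w3, but not w1 R w3.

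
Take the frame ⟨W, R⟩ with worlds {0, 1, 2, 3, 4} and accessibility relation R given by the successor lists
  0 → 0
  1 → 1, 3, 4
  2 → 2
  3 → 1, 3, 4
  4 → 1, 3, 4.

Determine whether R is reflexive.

Yes

Reflexive: yes — every world is R-related to itself.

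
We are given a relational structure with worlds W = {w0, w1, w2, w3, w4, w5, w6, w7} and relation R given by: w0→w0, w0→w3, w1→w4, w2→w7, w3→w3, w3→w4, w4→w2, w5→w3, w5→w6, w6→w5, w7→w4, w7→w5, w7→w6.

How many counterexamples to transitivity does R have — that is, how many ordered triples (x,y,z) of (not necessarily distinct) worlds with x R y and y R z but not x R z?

Enumerating: (w0,w3,w4), (w1,w4,w2), (w2,w7,w4), (w2,w7,w5), (w2,w7,w6), (w3,w4,w2), (w4,w2,w7), (w5,w3,w4), (w5,w6,w5), (w6,w5,w3), (w6,w5,w6), (w7,w4,w2), (w7,w5,w3).

13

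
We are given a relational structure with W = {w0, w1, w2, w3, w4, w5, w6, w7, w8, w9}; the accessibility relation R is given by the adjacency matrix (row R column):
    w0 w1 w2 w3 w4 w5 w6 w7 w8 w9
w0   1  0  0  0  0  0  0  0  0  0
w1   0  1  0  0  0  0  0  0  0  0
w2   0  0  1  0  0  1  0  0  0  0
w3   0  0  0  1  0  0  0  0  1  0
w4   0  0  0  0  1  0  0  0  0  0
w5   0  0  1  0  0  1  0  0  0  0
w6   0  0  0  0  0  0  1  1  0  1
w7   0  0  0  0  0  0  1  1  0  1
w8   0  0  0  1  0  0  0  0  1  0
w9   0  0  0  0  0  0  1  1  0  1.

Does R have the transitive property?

Yes

Transitive: yes — every two-step R-path is closed by a direct edge.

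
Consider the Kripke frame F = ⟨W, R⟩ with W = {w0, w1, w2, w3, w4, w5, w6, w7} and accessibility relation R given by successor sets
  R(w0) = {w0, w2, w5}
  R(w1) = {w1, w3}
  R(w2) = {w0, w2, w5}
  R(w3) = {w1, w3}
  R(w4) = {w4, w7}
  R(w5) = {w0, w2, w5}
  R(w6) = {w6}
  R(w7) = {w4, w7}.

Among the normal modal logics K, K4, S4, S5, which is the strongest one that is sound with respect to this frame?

S5

Transitive (axiom 4): yes — every two-step R-path is closed by a direct edge.
Reflexive (axiom T): yes — every world is R-related to itself.
Euclidean (axiom 5): yes — any two successors of a common world are R-related.
So F validates K, K4, S4, S5. The strongest is S5.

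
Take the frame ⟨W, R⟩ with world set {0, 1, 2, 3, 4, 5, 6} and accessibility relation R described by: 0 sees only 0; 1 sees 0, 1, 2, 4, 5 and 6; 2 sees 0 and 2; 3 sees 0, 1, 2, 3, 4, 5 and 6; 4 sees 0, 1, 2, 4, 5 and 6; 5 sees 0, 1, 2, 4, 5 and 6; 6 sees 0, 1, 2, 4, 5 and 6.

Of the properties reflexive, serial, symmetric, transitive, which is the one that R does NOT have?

Reflexive: yes — every world is R-related to itself.
Serial: yes — every world has a successor (e.g. 0 R 0).
Symmetric: no — 1 R 0 but not 0 R 1.
Transitive: yes — every two-step R-path is closed by a direct edge.
Only symmetric fails.

symmetric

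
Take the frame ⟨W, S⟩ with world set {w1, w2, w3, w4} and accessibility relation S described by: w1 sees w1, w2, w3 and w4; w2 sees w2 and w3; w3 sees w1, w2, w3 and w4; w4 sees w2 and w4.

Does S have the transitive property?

Transitive: no — w2 S w3 and w3 S w1, but not w2 S w1.

No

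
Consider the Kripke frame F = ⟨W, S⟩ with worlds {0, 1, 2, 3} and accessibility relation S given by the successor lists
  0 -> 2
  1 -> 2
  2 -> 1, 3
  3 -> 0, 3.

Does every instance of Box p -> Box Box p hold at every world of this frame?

No

Axiom 4 corresponds to the accessibility relation being transitive.
Transitive: no — 0 S 2 and 2 S 1, but not 0 S 1.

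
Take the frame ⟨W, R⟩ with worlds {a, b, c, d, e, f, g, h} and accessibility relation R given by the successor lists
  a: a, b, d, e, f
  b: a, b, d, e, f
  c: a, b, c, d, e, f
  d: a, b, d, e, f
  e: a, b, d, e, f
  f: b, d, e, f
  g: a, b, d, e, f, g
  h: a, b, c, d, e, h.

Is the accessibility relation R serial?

Yes

Serial: yes — every world has a successor (e.g. a R a).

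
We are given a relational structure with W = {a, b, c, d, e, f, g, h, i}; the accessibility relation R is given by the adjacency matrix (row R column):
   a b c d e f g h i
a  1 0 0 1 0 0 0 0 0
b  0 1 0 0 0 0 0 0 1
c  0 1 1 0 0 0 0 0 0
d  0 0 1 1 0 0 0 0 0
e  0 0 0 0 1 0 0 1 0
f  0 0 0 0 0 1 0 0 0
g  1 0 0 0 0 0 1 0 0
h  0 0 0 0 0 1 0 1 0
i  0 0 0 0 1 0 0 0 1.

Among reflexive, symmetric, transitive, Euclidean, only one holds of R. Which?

reflexive

Reflexive: yes — every world is R-related to itself.
Symmetric: no — a R d but not d R a.
Transitive: no — a R d and d R c, but not a R c.
Euclidean: no — a R d and a R a, but not d R a.
Only reflexive holds.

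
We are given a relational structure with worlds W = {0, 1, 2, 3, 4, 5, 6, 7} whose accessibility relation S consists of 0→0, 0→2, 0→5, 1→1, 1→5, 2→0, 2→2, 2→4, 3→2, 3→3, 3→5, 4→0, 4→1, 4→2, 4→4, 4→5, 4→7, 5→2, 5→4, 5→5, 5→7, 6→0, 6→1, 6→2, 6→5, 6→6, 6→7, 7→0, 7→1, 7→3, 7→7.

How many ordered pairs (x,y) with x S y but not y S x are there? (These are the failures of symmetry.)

17

Enumerating: (0,5), (1,5), (3,2), (3,5), (4,0), (4,1), (4,7), (5,2), (5,7), (6,0), (6,1), (6,2), (6,5), (6,7), (7,0), (7,1), (7,3).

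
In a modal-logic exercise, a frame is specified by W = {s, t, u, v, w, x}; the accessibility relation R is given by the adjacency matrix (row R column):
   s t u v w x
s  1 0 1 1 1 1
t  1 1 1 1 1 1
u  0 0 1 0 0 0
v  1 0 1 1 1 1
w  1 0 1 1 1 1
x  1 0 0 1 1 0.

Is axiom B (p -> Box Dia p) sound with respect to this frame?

No

The schema B characterises exactly the symmetric frames.
Symmetric: no — s R u but not u R s.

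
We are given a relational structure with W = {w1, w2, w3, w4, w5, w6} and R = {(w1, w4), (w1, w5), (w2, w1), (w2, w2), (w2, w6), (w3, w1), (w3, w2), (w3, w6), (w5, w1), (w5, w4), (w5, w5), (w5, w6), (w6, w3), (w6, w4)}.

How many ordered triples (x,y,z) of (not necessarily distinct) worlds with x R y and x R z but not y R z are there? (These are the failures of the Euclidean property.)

Enumerating: (w1,w4,w4), (w1,w4,w5), (w2,w1,w1), (w2,w1,w2), (w2,w1,w6), (w2,w6,w1), (w2,w6,w2), (w2,w6,w6), (w3,w1,w1), (w3,w1,w2), (w3,w1,w6), (w3,w6,w1), … and 15 more.
Total: 27.

27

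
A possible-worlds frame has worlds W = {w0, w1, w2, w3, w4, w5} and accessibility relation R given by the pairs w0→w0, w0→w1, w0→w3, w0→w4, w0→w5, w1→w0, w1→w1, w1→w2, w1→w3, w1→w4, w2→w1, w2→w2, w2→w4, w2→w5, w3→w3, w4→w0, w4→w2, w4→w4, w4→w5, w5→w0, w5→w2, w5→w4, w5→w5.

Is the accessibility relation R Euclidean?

Euclidean: no — w0 R w1 and w0 R w5, but not w1 R w5.

No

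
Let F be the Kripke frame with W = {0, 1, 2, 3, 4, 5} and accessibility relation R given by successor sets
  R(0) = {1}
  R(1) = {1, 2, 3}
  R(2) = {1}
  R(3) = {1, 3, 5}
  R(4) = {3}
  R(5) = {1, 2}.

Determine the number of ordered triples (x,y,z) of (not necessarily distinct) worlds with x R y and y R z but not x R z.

Enumerating: (0,1,2), (0,1,3), (1,3,5), (2,1,2), (2,1,3), (3,1,2), (3,5,2), (4,3,1), (4,3,5), (5,1,3).

10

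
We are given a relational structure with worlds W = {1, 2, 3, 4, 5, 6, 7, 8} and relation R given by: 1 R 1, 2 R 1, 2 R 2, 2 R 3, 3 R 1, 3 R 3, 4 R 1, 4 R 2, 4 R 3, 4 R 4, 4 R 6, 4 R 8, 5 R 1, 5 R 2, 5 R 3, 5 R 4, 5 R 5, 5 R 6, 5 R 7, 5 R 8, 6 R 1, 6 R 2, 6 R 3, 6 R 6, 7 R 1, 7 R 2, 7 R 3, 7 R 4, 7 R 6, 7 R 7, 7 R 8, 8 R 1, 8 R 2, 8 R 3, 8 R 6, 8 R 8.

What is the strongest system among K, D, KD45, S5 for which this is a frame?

Serial (axiom D): yes — every world has a successor (e.g. 1 R 1).
Transitive (axiom 4): yes — every two-step R-path is closed by a direct edge.
Euclidean (axiom 5): no — 2 R 1 and 2 R 3, but not 1 R 3.
Reflexive (axiom T): yes — every world is R-related to itself.
So F validates K, D; KD45 would additionally require R to be Euclidean. The strongest is D.

D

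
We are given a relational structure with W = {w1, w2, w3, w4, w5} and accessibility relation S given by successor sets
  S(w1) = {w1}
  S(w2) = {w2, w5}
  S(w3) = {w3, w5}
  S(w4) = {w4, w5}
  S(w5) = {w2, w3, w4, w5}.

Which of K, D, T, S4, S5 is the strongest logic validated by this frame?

T

Serial (axiom D): yes — every world has a successor (e.g. w1 S w1).
Reflexive (axiom T): yes — every world is S-related to itself.
Transitive (axiom 4): no — w2 S w5 and w5 S w3, but not w2 S w3.
Euclidean (axiom 5): no — w5 S w2 and w5 S w3, but not w2 S w3.
So F validates K, D, T; S4 would additionally require S to be transitive. The strongest is T.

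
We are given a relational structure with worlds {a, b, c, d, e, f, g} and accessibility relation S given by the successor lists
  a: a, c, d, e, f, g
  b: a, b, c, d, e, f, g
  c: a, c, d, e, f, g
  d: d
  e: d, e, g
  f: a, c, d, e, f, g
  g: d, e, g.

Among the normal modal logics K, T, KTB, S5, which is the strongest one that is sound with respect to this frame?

Reflexive (axiom T): yes — every world is S-related to itself.
Symmetric (axiom B): no — a S d but not d S a.
Euclidean (axiom 5): no — a S d and a S c, but not d S c.
So F validates K, T; KTB would additionally require S to be symmetric. The strongest is T.

T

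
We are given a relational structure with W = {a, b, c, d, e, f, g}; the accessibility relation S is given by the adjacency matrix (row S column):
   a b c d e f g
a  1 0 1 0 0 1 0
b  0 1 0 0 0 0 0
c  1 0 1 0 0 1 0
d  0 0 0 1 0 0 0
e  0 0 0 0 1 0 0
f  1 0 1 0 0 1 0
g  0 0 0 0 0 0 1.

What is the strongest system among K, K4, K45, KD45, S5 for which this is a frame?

S5

Transitive (axiom 4): yes — every two-step S-path is closed by a direct edge.
Euclidean (axiom 5): yes — any two successors of a common world are S-related.
Serial (axiom D): yes — every world has a successor (e.g. a S a).
Reflexive (axiom T): yes — every world is S-related to itself.
So F validates K, K4, K45, KD45, S5. The strongest is S5.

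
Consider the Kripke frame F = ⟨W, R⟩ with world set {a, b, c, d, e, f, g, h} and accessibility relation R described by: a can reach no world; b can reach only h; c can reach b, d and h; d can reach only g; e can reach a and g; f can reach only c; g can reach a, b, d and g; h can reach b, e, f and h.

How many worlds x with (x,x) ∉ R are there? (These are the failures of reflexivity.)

Enumerating: a, b, c, d, e, f.

6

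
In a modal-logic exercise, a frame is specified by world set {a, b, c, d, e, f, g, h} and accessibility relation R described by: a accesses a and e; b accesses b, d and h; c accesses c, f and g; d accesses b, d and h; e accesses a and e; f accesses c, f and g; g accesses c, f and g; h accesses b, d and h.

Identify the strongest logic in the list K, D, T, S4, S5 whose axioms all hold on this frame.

S5

Serial (axiom D): yes — every world has a successor (e.g. a R a).
Reflexive (axiom T): yes — every world is R-related to itself.
Transitive (axiom 4): yes — every two-step R-path is closed by a direct edge.
Euclidean (axiom 5): yes — any two successors of a common world are R-related.
So F validates K, D, T, S4, S5. The strongest is S5.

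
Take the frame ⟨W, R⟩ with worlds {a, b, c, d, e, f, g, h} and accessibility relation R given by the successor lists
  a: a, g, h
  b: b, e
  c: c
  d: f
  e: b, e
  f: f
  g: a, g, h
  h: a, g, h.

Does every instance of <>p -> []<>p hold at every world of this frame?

By correspondence theory, 5 is valid on a frame iff R is Euclidean.
Euclidean: yes — any two successors of a common world are R-related.

Yes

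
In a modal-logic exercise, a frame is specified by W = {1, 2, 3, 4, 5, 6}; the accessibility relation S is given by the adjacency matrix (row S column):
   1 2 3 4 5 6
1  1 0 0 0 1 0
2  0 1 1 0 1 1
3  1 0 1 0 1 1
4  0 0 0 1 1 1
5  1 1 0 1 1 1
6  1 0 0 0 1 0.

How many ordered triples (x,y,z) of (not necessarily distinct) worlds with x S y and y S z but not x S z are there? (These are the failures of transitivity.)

16

Enumerating: (1,5,2), (1,5,4), (1,5,6), (2,3,1), (2,5,1), (2,5,4), (2,6,1), (3,5,2), (3,5,4), (4,5,1), (4,5,2), (4,6,1), (5,2,3), (6,5,2), (6,5,4), (6,5,6).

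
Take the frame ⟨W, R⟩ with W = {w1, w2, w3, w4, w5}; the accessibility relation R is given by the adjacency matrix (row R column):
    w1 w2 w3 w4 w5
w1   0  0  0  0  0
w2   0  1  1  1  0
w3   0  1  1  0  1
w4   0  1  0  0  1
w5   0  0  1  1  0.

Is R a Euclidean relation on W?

Euclidean: no — w2 R w3 and w2 R w4, but not w3 R w4.

No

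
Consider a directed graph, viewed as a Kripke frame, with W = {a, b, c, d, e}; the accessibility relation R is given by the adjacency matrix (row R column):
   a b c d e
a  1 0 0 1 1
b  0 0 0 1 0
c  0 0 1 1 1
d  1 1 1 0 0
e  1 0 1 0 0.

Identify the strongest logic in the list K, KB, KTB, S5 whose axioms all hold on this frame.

Symmetric (axiom B): yes — every pair in R has its reverse in R.
Reflexive (axiom T): no — b is not related to itself.
Euclidean (axiom 5): no — a R d and a R e, but not d R e.
So F validates K, KB; KTB would additionally require R to be reflexive. The strongest is KB.

KB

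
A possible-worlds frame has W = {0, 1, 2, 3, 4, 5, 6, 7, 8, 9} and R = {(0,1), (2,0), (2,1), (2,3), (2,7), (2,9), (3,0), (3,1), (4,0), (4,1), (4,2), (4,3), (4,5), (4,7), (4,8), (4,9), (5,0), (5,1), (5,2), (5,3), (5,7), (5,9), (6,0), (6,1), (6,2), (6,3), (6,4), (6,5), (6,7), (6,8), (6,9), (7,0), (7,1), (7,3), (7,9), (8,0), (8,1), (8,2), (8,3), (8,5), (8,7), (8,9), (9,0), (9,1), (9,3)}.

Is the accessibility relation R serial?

No

Serial: no — 1 has no R-successor.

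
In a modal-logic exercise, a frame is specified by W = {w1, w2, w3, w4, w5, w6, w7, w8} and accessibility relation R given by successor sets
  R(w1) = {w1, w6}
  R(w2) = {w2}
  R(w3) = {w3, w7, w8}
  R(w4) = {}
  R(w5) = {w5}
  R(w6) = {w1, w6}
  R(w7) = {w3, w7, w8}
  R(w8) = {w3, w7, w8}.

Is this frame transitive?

Transitive: yes — every two-step R-path is closed by a direct edge.

Yes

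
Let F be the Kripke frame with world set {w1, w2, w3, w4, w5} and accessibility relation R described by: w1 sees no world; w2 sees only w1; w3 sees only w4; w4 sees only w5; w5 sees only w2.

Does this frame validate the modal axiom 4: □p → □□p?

By correspondence theory, 4 is valid on a frame iff R is transitive.
Transitive: no — w3 R w4 and w4 R w5, but not w3 R w5.

No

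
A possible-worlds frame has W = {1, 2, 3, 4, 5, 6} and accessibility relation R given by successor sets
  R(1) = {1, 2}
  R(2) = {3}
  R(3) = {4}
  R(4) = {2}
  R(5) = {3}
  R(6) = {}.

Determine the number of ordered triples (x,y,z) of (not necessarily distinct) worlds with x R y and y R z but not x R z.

5

Enumerating: (1,2,3), (2,3,4), (3,4,2), (4,2,3), (5,3,4).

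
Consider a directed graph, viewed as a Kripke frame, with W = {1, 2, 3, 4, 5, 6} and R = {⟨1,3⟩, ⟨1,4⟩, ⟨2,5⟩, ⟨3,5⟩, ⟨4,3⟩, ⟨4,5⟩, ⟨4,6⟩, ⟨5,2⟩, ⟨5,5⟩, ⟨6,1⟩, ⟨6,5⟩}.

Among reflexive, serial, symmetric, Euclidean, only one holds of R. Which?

serial

Reflexive: no — 1 is not related to itself.
Serial: yes — every world has a successor (e.g. 1 R 3).
Symmetric: no — 1 R 3 but not 3 R 1.
Euclidean: no — 1 R 3 and 1 R 4, but not 3 R 4.
Only serial holds.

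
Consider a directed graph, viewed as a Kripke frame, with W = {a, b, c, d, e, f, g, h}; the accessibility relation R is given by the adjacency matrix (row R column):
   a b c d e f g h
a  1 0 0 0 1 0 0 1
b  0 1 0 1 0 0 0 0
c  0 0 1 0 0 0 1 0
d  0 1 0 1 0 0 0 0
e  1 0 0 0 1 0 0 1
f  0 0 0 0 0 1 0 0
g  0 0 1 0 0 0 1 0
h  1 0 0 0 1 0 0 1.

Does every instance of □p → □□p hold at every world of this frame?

Axiom 4 corresponds to the accessibility relation being transitive.
Transitive: yes — every two-step R-path is closed by a direct edge.

Yes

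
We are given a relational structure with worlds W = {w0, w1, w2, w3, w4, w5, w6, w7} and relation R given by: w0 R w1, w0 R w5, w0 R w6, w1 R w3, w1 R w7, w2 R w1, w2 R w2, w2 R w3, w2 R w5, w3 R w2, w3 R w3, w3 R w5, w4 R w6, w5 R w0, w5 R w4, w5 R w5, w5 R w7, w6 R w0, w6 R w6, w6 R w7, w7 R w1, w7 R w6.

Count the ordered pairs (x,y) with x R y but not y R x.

8

Enumerating: (w0,w1), (w1,w3), (w2,w1), (w2,w5), (w3,w5), (w4,w6), (w5,w4), (w5,w7).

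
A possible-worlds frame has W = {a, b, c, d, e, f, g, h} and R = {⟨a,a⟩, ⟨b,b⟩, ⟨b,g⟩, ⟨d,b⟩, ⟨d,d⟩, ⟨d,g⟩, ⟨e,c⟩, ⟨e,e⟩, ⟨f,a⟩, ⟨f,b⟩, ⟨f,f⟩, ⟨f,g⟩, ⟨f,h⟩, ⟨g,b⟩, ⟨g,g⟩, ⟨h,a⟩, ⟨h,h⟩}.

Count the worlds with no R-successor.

1

Enumerating: c.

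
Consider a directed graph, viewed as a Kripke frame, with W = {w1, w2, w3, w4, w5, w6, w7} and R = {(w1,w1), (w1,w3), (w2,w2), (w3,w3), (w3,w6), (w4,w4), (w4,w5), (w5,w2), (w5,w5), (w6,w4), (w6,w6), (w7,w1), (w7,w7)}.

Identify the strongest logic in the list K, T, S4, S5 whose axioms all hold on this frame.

Reflexive (axiom T): yes — every world is R-related to itself.
Transitive (axiom 4): no — w1 R w3 and w3 R w6, but not w1 R w6.
Euclidean (axiom 5): no — w1 R w3 and w1 R w1, but not w3 R w1.
So F validates K, T; S4 would additionally require R to be transitive. The strongest is T.

T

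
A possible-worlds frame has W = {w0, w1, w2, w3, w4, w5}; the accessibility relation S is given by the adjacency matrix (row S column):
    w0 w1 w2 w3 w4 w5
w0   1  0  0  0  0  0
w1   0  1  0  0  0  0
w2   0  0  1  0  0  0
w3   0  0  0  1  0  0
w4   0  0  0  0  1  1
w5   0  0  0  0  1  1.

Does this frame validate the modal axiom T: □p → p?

Yes

The schema T characterises exactly the reflexive frames.
Reflexive: yes — every world is S-related to itself.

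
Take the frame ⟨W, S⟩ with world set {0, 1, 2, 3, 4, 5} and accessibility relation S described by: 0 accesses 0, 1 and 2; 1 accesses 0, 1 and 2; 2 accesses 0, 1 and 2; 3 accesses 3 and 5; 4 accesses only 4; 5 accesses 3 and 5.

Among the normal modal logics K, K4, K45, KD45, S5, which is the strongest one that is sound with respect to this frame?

S5

Transitive (axiom 4): yes — every two-step S-path is closed by a direct edge.
Euclidean (axiom 5): yes — any two successors of a common world are S-related.
Serial (axiom D): yes — every world has a successor (e.g. 0 S 0).
Reflexive (axiom T): yes — every world is S-related to itself.
So F validates K, K4, K45, KD45, S5. The strongest is S5.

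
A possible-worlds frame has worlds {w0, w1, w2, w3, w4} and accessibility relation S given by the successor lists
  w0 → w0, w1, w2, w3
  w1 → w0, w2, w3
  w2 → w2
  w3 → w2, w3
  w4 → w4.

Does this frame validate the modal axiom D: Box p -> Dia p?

Axiom D corresponds to the accessibility relation being serial.
Serial: yes — every world has a successor (e.g. w0 S w0).

Yes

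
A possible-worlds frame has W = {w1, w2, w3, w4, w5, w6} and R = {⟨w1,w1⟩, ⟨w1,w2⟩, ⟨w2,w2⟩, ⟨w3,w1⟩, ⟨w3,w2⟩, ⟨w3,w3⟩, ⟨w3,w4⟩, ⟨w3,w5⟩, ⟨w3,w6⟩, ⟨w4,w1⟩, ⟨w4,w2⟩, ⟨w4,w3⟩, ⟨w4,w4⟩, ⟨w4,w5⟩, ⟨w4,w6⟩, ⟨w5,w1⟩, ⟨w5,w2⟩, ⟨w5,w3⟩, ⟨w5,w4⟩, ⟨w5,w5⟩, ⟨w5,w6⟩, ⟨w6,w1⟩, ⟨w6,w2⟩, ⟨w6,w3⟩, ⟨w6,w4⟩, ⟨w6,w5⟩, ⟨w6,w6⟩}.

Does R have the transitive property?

Transitive: yes — every two-step R-path is closed by a direct edge.

Yes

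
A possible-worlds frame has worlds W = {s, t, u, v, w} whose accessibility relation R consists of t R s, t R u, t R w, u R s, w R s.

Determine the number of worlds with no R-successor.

2

Enumerating: s, v.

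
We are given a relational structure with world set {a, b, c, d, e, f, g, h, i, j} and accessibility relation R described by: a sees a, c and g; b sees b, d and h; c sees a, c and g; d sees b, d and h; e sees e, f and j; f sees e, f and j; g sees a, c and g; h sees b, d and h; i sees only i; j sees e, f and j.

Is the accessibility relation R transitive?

Transitive: yes — every two-step R-path is closed by a direct edge.

Yes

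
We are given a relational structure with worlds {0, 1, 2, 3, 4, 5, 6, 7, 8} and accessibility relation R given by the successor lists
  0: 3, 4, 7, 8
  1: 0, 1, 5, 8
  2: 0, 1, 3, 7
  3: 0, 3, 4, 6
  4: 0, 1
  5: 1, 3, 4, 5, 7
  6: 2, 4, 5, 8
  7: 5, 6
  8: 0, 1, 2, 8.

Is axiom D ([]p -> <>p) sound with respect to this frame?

Yes

Axiom D corresponds to the accessibility relation being serial.
Serial: yes — every world has a successor (e.g. 0 R 3).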